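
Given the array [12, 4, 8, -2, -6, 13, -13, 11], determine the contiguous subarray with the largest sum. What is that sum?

Using Kadane's algorithm on [12, 4, 8, -2, -6, 13, -13, 11]:

Scanning through the array:
Position 1 (value 4): max_ending_here = 16, max_so_far = 16
Position 2 (value 8): max_ending_here = 24, max_so_far = 24
Position 3 (value -2): max_ending_here = 22, max_so_far = 24
Position 4 (value -6): max_ending_here = 16, max_so_far = 24
Position 5 (value 13): max_ending_here = 29, max_so_far = 29
Position 6 (value -13): max_ending_here = 16, max_so_far = 29
Position 7 (value 11): max_ending_here = 27, max_so_far = 29

Maximum subarray: [12, 4, 8, -2, -6, 13]
Maximum sum: 29

The maximum subarray is [12, 4, 8, -2, -6, 13] with sum 29. This subarray runs from index 0 to index 5.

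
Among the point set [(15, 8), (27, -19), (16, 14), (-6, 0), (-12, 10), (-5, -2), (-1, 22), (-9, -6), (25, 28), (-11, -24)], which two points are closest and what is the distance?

Computing all pairwise distances among 10 points:

d((15, 8), (27, -19)) = 29.5466
d((15, 8), (16, 14)) = 6.0828
d((15, 8), (-6, 0)) = 22.4722
d((15, 8), (-12, 10)) = 27.074
d((15, 8), (-5, -2)) = 22.3607
d((15, 8), (-1, 22)) = 21.2603
d((15, 8), (-9, -6)) = 27.7849
d((15, 8), (25, 28)) = 22.3607
d((15, 8), (-11, -24)) = 41.2311
d((27, -19), (16, 14)) = 34.7851
d((27, -19), (-6, 0)) = 38.0789
d((27, -19), (-12, 10)) = 48.6004
d((27, -19), (-5, -2)) = 36.2353
d((27, -19), (-1, 22)) = 49.6488
d((27, -19), (-9, -6)) = 38.2753
d((27, -19), (25, 28)) = 47.0425
d((27, -19), (-11, -24)) = 38.3275
d((16, 14), (-6, 0)) = 26.0768
d((16, 14), (-12, 10)) = 28.2843
d((16, 14), (-5, -2)) = 26.4008
d((16, 14), (-1, 22)) = 18.7883
d((16, 14), (-9, -6)) = 32.0156
d((16, 14), (25, 28)) = 16.6433
d((16, 14), (-11, -24)) = 46.6154
d((-6, 0), (-12, 10)) = 11.6619
d((-6, 0), (-5, -2)) = 2.2361 <-- minimum
d((-6, 0), (-1, 22)) = 22.561
d((-6, 0), (-9, -6)) = 6.7082
d((-6, 0), (25, 28)) = 41.7732
d((-6, 0), (-11, -24)) = 24.5153
d((-12, 10), (-5, -2)) = 13.8924
d((-12, 10), (-1, 22)) = 16.2788
d((-12, 10), (-9, -6)) = 16.2788
d((-12, 10), (25, 28)) = 41.1461
d((-12, 10), (-11, -24)) = 34.0147
d((-5, -2), (-1, 22)) = 24.3311
d((-5, -2), (-9, -6)) = 5.6569
d((-5, -2), (25, 28)) = 42.4264
d((-5, -2), (-11, -24)) = 22.8035
d((-1, 22), (-9, -6)) = 29.1204
d((-1, 22), (25, 28)) = 26.6833
d((-1, 22), (-11, -24)) = 47.0744
d((-9, -6), (25, 28)) = 48.0833
d((-9, -6), (-11, -24)) = 18.1108
d((25, 28), (-11, -24)) = 63.2456

Closest pair: (-6, 0) and (-5, -2) with distance 2.2361

The closest pair is (-6, 0) and (-5, -2) with Euclidean distance 2.2361. For 10 points, brute-force pairwise comparison is shown above. For large n, the divide-and-conquer algorithm (sort by x, recurse on halves, check the dividing strip) achieves O(n log n).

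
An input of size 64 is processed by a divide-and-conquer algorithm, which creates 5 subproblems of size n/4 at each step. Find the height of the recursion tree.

For divide and conquer with division factor 4:

Problem sizes at each level:
Level 0: 64
Level 1: 16
Level 2: 4
Level 3: 1

The root is level 0 and the size-1 base case is level 3 (the tree spans levels 0 through 3, i.e. 4 levels counting the root), so the depth is the number of divisions: log_4(64) = 3

The recursion tree depth is log_4(64) = 3. At each level, the problem size is divided by 4, so it takes 3 divisions to reduce to a base case of size 1. The algorithm makes 5 recursive calls at each level.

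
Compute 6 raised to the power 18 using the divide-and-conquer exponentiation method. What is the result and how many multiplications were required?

Computing 6^18 by squaring (build up from 6^1; each line after the first costs one multiplication):

6^1 = 6
6^2 = (6^1)^2 = 6^2 = 36
6^4 = (6^2)^2 = 36^2 = 1296
6^8 = (6^4)^2 = 1296^2 = 1679616
6^9 = 6 * 6^8 = 6 * 1679616 = 10077696
6^18 = (6^9)^2 = 10077696^2 = 101559956668416

Result: 101559956668416
Multiplications needed: 5 (5 lines after 6^1)

6^18 = 101559956668416. Using exponentiation by squaring, this requires 5 multiplications. The key idea: if the exponent is even, square the half-power; if odd, multiply by the base once.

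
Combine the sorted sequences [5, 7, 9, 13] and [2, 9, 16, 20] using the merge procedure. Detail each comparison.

Merging process:

Compare 5 vs 2: take 2 from right. Merged: [2]
Compare 5 vs 9: take 5 from left. Merged: [2, 5]
Compare 7 vs 9: take 7 from left. Merged: [2, 5, 7]
Compare 9 vs 9: take 9 from left. Merged: [2, 5, 7, 9]
Compare 13 vs 9: take 9 from right. Merged: [2, 5, 7, 9, 9]
Compare 13 vs 16: take 13 from left. Merged: [2, 5, 7, 9, 9, 13]
Append remaining from right: [16, 20]. Merged: [2, 5, 7, 9, 9, 13, 16, 20]

Final merged array: [2, 5, 7, 9, 9, 13, 16, 20]
Total comparisons: 6

The merged array is [2, 5, 7, 9, 9, 13, 16, 20], requiring 6 comparisons. The merge step runs in O(n) time where n is the total number of elements.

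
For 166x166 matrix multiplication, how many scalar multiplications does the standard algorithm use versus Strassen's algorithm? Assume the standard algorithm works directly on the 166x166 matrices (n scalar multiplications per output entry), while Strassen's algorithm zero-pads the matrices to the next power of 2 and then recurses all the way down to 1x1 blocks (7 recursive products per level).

Matrix multiplication for 166x166 matrices:

Strassen's algorithm requires power-of-2 dimensions. Pad 166x166 to 256x256 (next power of 2).

Standard algorithm: 166^3 = 4574296 multiplications
Strassen's algorithm: 7^(log2(256)) = 7^8 = 5764801 multiplications
Difference: 4574296 - 5764801 = -1190505 (Strassen uses MORE here due to padding overhead — for small or just-over-power-of-2 n, padding can outweigh the per-level savings)

Standard: 4574296 multiplications (166^3). Strassen: 5764801 multiplications (7^8, after padding to 256x256). Strassen reduces 8 recursive multiplications to 7 at each level.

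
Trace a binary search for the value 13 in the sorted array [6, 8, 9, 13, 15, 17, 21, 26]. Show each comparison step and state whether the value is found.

Binary search for 13 in [6, 8, 9, 13, 15, 17, 21, 26]:

lo=0, hi=7, mid=3, arr[mid]=13 -> Found target at index 3!

Binary search finds 13 at index 3 after 1 comparisons. The search repeatedly halves the search space by comparing with the middle element.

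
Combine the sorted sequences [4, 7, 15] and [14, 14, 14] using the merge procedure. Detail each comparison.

Merging process:

Compare 4 vs 14: take 4 from left. Merged: [4]
Compare 7 vs 14: take 7 from left. Merged: [4, 7]
Compare 15 vs 14: take 14 from right. Merged: [4, 7, 14]
Compare 15 vs 14: take 14 from right. Merged: [4, 7, 14, 14]
Compare 15 vs 14: take 14 from right. Merged: [4, 7, 14, 14, 14]
Append remaining from left: [15]. Merged: [4, 7, 14, 14, 14, 15]

Final merged array: [4, 7, 14, 14, 14, 15]
Total comparisons: 5

The merged array is [4, 7, 14, 14, 14, 15], requiring 5 comparisons. The merge step runs in O(n) time where n is the total number of elements.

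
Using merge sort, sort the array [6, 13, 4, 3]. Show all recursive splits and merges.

Merge sort trace:

Split: [6, 13, 4, 3] -> [6, 13] and [4, 3]
  Split: [6, 13] -> [6] and [13]
  Merge: [6] + [13] -> [6, 13]
  Split: [4, 3] -> [4] and [3]
  Merge: [4] + [3] -> [3, 4]
Merge: [6, 13] + [3, 4] -> [3, 4, 6, 13]

Final sorted array: [3, 4, 6, 13]

The merge sort proceeds by recursively splitting the array and merging sorted halves.
After all merges, the sorted array is [3, 4, 6, 13].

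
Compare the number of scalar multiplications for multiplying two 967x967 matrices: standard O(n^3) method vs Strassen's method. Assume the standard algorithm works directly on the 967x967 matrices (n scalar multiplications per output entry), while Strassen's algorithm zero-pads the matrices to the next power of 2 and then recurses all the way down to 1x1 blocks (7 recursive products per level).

Matrix multiplication for 967x967 matrices:

Strassen's algorithm requires power-of-2 dimensions. Pad 967x967 to 1024x1024 (next power of 2).

Standard algorithm: 967^3 = 904231063 multiplications
Strassen's algorithm: 7^(log2(1024)) = 7^10 = 282475249 multiplications
Savings: 904231063 - 282475249 = 621755814 multiplications

Standard: 904231063 multiplications (967^3). Strassen: 282475249 multiplications (7^10, after padding to 1024x1024). Strassen reduces 8 recursive multiplications to 7 at each level.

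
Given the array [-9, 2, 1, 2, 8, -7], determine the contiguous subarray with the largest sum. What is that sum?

Using Kadane's algorithm on [-9, 2, 1, 2, 8, -7]:

Scanning through the array:
Position 1 (value 2): max_ending_here = 2, max_so_far = 2
Position 2 (value 1): max_ending_here = 3, max_so_far = 3
Position 3 (value 2): max_ending_here = 5, max_so_far = 5
Position 4 (value 8): max_ending_here = 13, max_so_far = 13
Position 5 (value -7): max_ending_here = 6, max_so_far = 13

Maximum subarray: [2, 1, 2, 8]
Maximum sum: 13

The maximum subarray is [2, 1, 2, 8] with sum 13. This subarray runs from index 1 to index 4.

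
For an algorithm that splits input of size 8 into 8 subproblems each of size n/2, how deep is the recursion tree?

For divide and conquer with division factor 2:

Problem sizes at each level:
Level 0: 8
Level 1: 4
Level 2: 2
Level 3: 1

The root is level 0 and the size-1 base case is level 3 (the tree spans levels 0 through 3, i.e. 4 levels counting the root), so the depth is the number of divisions: log_2(8) = 3

The recursion tree depth is log_2(8) = 3. At each level, the problem size is divided by 2, so it takes 3 divisions to reduce to a base case of size 1. The algorithm makes 8 recursive calls at each level.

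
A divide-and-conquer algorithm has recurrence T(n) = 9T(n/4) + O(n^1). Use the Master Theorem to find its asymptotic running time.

Master Theorem for T(n) = 9T(n/4) + O(n^1):

a = 9, b = 4, c = 1
log_b(a) = log_4(9) = 1.5850

Case 1: c = 1 < log_4(9) = 1.5850
T(n) = O(n^(log_4 9))

For T(n) = 9T(n/4) + O(n^1): log_4(9) = 1.5850. This is Case 1 of the Master Theorem (c < log_b(a), work dominated by leaves), giving O(n^(log_4 9)).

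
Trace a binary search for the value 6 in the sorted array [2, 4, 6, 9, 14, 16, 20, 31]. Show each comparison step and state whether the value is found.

Binary search for 6 in [2, 4, 6, 9, 14, 16, 20, 31]:

lo=0, hi=7, mid=3, arr[mid]=9 -> 9 > 6, search left half
lo=0, hi=2, mid=1, arr[mid]=4 -> 4 < 6, search right half
lo=2, hi=2, mid=2, arr[mid]=6 -> Found target at index 2!

Binary search finds 6 at index 2 after 3 comparisons. The search repeatedly halves the search space by comparing with the middle element.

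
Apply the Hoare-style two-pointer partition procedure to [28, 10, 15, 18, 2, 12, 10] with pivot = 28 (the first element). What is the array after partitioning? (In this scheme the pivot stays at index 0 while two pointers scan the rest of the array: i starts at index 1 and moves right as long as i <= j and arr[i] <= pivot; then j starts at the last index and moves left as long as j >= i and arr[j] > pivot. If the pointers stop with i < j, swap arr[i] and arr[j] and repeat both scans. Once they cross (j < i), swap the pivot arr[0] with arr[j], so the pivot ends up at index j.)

Hoare-style two-pointer partition with pivot = 28:

Initial array: [28, 10, 15, 18, 2, 12, 10]

Pointers start at i = 1, j = 6.
i ends at 7, j ends at 6: the pointers have crossed (j < i), so scanning stops.

Swap pivot arr[0] with arr[6] to place pivot at position 6: [10, 10, 15, 18, 2, 12, 28]
Pivot position: 6

After partitioning with pivot 28, the array becomes [10, 10, 15, 18, 2, 12, 28]. The pivot is placed at index 6. All elements to the left of the pivot are <= 28, and all elements to the right are > 28.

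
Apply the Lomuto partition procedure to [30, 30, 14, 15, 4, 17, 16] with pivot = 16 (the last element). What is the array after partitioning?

Lomuto partition with pivot = 16:

Initial array: [30, 30, 14, 15, 4, 17, 16]

arr[0]=30 > 16: no swap
arr[1]=30 > 16: no swap
arr[2]=14 <= 16: swap with position 0, array becomes [14, 30, 30, 15, 4, 17, 16]
arr[3]=15 <= 16: swap with position 1, array becomes [14, 15, 30, 30, 4, 17, 16]
arr[4]=4 <= 16: swap with position 2, array becomes [14, 15, 4, 30, 30, 17, 16]
arr[5]=17 > 16: no swap

Place pivot at position 3: [14, 15, 4, 16, 30, 17, 30]
Pivot position: 3

After partitioning with pivot 16, the array becomes [14, 15, 4, 16, 30, 17, 30]. The pivot is placed at index 3. All elements to the left of the pivot are <= 16, and all elements to the right are > 16.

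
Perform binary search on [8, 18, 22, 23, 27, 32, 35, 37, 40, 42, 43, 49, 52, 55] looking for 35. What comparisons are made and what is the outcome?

Binary search for 35 in [8, 18, 22, 23, 27, 32, 35, 37, 40, 42, 43, 49, 52, 55]:

lo=0, hi=13, mid=6, arr[mid]=35 -> Found target at index 6!

Binary search finds 35 at index 6 after 1 comparisons. The search repeatedly halves the search space by comparing with the middle element.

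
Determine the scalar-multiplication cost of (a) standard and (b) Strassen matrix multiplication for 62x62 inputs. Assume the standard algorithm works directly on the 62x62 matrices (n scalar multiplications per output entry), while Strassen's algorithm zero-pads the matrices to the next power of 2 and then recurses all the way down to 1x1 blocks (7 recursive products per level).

Matrix multiplication for 62x62 matrices:

Strassen's algorithm requires power-of-2 dimensions. Pad 62x62 to 64x64 (next power of 2).

Standard algorithm: 62^3 = 238328 multiplications
Strassen's algorithm: 7^(log2(64)) = 7^6 = 117649 multiplications
Savings: 238328 - 117649 = 120679 multiplications

Standard: 238328 multiplications (62^3). Strassen: 117649 multiplications (7^6, after padding to 64x64). Strassen reduces 8 recursive multiplications to 7 at each level.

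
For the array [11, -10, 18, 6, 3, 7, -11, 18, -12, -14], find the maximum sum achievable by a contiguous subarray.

Using Kadane's algorithm on [11, -10, 18, 6, 3, 7, -11, 18, -12, -14]:

Scanning through the array:
Position 1 (value -10): max_ending_here = 1, max_so_far = 11
Position 2 (value 18): max_ending_here = 19, max_so_far = 19
Position 3 (value 6): max_ending_here = 25, max_so_far = 25
Position 4 (value 3): max_ending_here = 28, max_so_far = 28
Position 5 (value 7): max_ending_here = 35, max_so_far = 35
Position 6 (value -11): max_ending_here = 24, max_so_far = 35
Position 7 (value 18): max_ending_here = 42, max_so_far = 42
Position 8 (value -12): max_ending_here = 30, max_so_far = 42
Position 9 (value -14): max_ending_here = 16, max_so_far = 42

Maximum subarray: [11, -10, 18, 6, 3, 7, -11, 18]
Maximum sum: 42

The maximum subarray is [11, -10, 18, 6, 3, 7, -11, 18] with sum 42. This subarray runs from index 0 to index 7.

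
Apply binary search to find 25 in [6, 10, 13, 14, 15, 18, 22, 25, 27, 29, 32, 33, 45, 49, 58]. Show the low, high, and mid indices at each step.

Binary search for 25 in [6, 10, 13, 14, 15, 18, 22, 25, 27, 29, 32, 33, 45, 49, 58]:

lo=0, hi=14, mid=7, arr[mid]=25 -> Found target at index 7!

Binary search finds 25 at index 7 after 1 comparisons. The search repeatedly halves the search space by comparing with the middle element.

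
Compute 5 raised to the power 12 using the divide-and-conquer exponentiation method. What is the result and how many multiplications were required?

Computing 5^12 by squaring (build up from 5^1; each line after the first costs one multiplication):

5^1 = 5
5^2 = (5^1)^2 = 5^2 = 25
5^3 = 5 * 5^2 = 5 * 25 = 125
5^6 = (5^3)^2 = 125^2 = 15625
5^12 = (5^6)^2 = 15625^2 = 244140625

Result: 244140625
Multiplications needed: 4 (4 lines after 5^1)

5^12 = 244140625. Using exponentiation by squaring, this requires 4 multiplications. The key idea: if the exponent is even, square the half-power; if odd, multiply by the base once.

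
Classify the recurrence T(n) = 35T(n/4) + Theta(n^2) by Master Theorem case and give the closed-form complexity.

Master Theorem for T(n) = 35T(n/4) + O(n^2):

a = 35, b = 4, c = 2
log_b(a) = log_4(35) = 2.5646

Case 1: c = 2 < log_4(35) = 2.5646
T(n) = O(n^(log_4 35))

For T(n) = 35T(n/4) + O(n^2): log_4(35) = 2.5646. This is Case 1 of the Master Theorem (c < log_b(a), work dominated by leaves), giving O(n^(log_4 35)).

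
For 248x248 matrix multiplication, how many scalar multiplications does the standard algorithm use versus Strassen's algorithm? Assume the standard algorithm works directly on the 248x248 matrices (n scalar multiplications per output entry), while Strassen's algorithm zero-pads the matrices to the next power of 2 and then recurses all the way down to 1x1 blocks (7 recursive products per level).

Matrix multiplication for 248x248 matrices:

Strassen's algorithm requires power-of-2 dimensions. Pad 248x248 to 256x256 (next power of 2).

Standard algorithm: 248^3 = 15252992 multiplications
Strassen's algorithm: 7^(log2(256)) = 7^8 = 5764801 multiplications
Savings: 15252992 - 5764801 = 9488191 multiplications

Standard: 15252992 multiplications (248^3). Strassen: 5764801 multiplications (7^8, after padding to 256x256). Strassen reduces 8 recursive multiplications to 7 at each level.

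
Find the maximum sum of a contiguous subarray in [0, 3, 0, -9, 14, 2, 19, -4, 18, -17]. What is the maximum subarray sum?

Using Kadane's algorithm on [0, 3, 0, -9, 14, 2, 19, -4, 18, -17]:

Scanning through the array:
Position 1 (value 3): max_ending_here = 3, max_so_far = 3
Position 2 (value 0): max_ending_here = 3, max_so_far = 3
Position 3 (value -9): max_ending_here = -6, max_so_far = 3
Position 4 (value 14): max_ending_here = 14, max_so_far = 14
Position 5 (value 2): max_ending_here = 16, max_so_far = 16
Position 6 (value 19): max_ending_here = 35, max_so_far = 35
Position 7 (value -4): max_ending_here = 31, max_so_far = 35
Position 8 (value 18): max_ending_here = 49, max_so_far = 49
Position 9 (value -17): max_ending_here = 32, max_so_far = 49

Maximum subarray: [14, 2, 19, -4, 18]
Maximum sum: 49

The maximum subarray is [14, 2, 19, -4, 18] with sum 49. This subarray runs from index 4 to index 8.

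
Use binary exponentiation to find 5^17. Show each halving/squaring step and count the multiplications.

Computing 5^17 by squaring (build up from 5^1; each line after the first costs one multiplication):

5^1 = 5
5^2 = (5^1)^2 = 5^2 = 25
5^4 = (5^2)^2 = 25^2 = 625
5^8 = (5^4)^2 = 625^2 = 390625
5^16 = (5^8)^2 = 390625^2 = 152587890625
5^17 = 5 * 5^16 = 5 * 152587890625 = 762939453125

Result: 762939453125
Multiplications needed: 5 (5 lines after 5^1)

5^17 = 762939453125. Using exponentiation by squaring, this requires 5 multiplications. The key idea: if the exponent is even, square the half-power; if odd, multiply by the base once.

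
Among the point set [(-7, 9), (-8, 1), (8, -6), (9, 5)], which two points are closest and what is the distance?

Computing all pairwise distances among 4 points:

d((-7, 9), (-8, 1)) = 8.0623 <-- minimum
d((-7, 9), (8, -6)) = 21.2132
d((-7, 9), (9, 5)) = 16.4924
d((-8, 1), (8, -6)) = 17.4642
d((-8, 1), (9, 5)) = 17.4642
d((8, -6), (9, 5)) = 11.0454

Closest pair: (-7, 9) and (-8, 1) with distance 8.0623

The closest pair is (-7, 9) and (-8, 1) with Euclidean distance 8.0623. For 4 points, brute-force pairwise comparison is shown above. For large n, the divide-and-conquer algorithm (sort by x, recurse on halves, check the dividing strip) achieves O(n log n).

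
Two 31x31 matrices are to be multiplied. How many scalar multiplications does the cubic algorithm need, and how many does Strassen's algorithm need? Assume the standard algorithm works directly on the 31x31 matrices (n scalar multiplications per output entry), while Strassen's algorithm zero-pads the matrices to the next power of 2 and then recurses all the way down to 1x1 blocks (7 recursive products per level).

Matrix multiplication for 31x31 matrices:

Strassen's algorithm requires power-of-2 dimensions. Pad 31x31 to 32x32 (next power of 2).

Standard algorithm: 31^3 = 29791 multiplications
Strassen's algorithm: 7^(log2(32)) = 7^5 = 16807 multiplications
Savings: 29791 - 16807 = 12984 multiplications

Standard: 29791 multiplications (31^3). Strassen: 16807 multiplications (7^5, after padding to 32x32). Strassen reduces 8 recursive multiplications to 7 at each level.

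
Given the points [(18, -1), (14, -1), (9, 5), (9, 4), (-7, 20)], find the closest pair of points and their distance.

Computing all pairwise distances among 5 points:

d((18, -1), (14, -1)) = 4.0
d((18, -1), (9, 5)) = 10.8167
d((18, -1), (9, 4)) = 10.2956
d((18, -1), (-7, 20)) = 32.6497
d((14, -1), (9, 5)) = 7.8102
d((14, -1), (9, 4)) = 7.0711
d((14, -1), (-7, 20)) = 29.6985
d((9, 5), (9, 4)) = 1.0 <-- minimum
d((9, 5), (-7, 20)) = 21.9317
d((9, 4), (-7, 20)) = 22.6274

Closest pair: (9, 5) and (9, 4) with distance 1.0

The closest pair is (9, 5) and (9, 4) with Euclidean distance 1.0. For 5 points, brute-force pairwise comparison is shown above. For large n, the divide-and-conquer algorithm (sort by x, recurse on halves, check the dividing strip) achieves O(n log n).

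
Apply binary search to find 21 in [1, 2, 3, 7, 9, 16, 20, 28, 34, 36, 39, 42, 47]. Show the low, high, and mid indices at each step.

Binary search for 21 in [1, 2, 3, 7, 9, 16, 20, 28, 34, 36, 39, 42, 47]:

lo=0, hi=12, mid=6, arr[mid]=20 -> 20 < 21, search right half
lo=7, hi=12, mid=9, arr[mid]=36 -> 36 > 21, search left half
lo=7, hi=8, mid=7, arr[mid]=28 -> 28 > 21, search left half
lo=7 > hi=6, target 21 not found

Binary search determines that 21 is not in the array after 3 comparisons. The search space was exhausted without finding the target.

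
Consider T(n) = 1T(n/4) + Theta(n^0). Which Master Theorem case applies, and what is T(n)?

Master Theorem for T(n) = 1T(n/4) + O(n^0):

a = 1, b = 4, c = 0
log_b(a) = log_4(1) = 0.0000

Case 2: c = 0 = log_4(1) = 0.0000
T(n) = O(n^0 log n) = O(log n)

For T(n) = 1T(n/4) + O(n^0): log_4(1) = 0.0000. This is Case 2 of the Master Theorem (c = log_b(a), equal work at all levels), giving O(log n).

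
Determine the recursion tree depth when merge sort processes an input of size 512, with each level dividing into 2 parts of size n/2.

For divide and conquer with division factor 2:

Problem sizes at each level:
Level 0: 512
Level 1: 256
Level 2: 128
Level 3: 64
Level 4: 32
Level 5: 16
Level 6: 8
Level 7: 4
Level 8: 2
Level 9: 1

The root is level 0 and the size-1 base case is level 9 (the tree spans levels 0 through 9, i.e. 10 levels counting the root), so the depth is the number of divisions: log_2(512) = 9

The recursion tree depth is log_2(512) = 9. At each level, the problem size is divided by 2, so it takes 9 divisions to reduce to a base case of size 1. The algorithm makes 2 recursive calls at each level.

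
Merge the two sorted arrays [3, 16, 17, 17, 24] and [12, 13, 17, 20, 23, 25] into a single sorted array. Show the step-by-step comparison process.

Merging process:

Compare 3 vs 12: take 3 from left. Merged: [3]
Compare 16 vs 12: take 12 from right. Merged: [3, 12]
Compare 16 vs 13: take 13 from right. Merged: [3, 12, 13]
Compare 16 vs 17: take 16 from left. Merged: [3, 12, 13, 16]
Compare 17 vs 17: take 17 from left. Merged: [3, 12, 13, 16, 17]
Compare 17 vs 17: take 17 from left. Merged: [3, 12, 13, 16, 17, 17]
Compare 24 vs 17: take 17 from right. Merged: [3, 12, 13, 16, 17, 17, 17]
Compare 24 vs 20: take 20 from right. Merged: [3, 12, 13, 16, 17, 17, 17, 20]
Compare 24 vs 23: take 23 from right. Merged: [3, 12, 13, 16, 17, 17, 17, 20, 23]
Compare 24 vs 25: take 24 from left. Merged: [3, 12, 13, 16, 17, 17, 17, 20, 23, 24]
Append remaining from right: [25]. Merged: [3, 12, 13, 16, 17, 17, 17, 20, 23, 24, 25]

Final merged array: [3, 12, 13, 16, 17, 17, 17, 20, 23, 24, 25]
Total comparisons: 10

The merged array is [3, 12, 13, 16, 17, 17, 17, 20, 23, 24, 25], requiring 10 comparisons. The merge step runs in O(n) time where n is the total number of elements.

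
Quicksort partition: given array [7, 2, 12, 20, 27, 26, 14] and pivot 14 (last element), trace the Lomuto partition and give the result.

Lomuto partition with pivot = 14:

Initial array: [7, 2, 12, 20, 27, 26, 14]

arr[0]=7 <= 14: swap with position 0, array becomes [7, 2, 12, 20, 27, 26, 14]
arr[1]=2 <= 14: swap with position 1, array becomes [7, 2, 12, 20, 27, 26, 14]
arr[2]=12 <= 14: swap with position 2, array becomes [7, 2, 12, 20, 27, 26, 14]
arr[3]=20 > 14: no swap
arr[4]=27 > 14: no swap
arr[5]=26 > 14: no swap

Place pivot at position 3: [7, 2, 12, 14, 27, 26, 20]
Pivot position: 3

After partitioning with pivot 14, the array becomes [7, 2, 12, 14, 27, 26, 20]. The pivot is placed at index 3. All elements to the left of the pivot are <= 14, and all elements to the right are > 14.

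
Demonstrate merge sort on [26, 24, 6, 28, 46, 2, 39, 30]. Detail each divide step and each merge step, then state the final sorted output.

Merge sort trace:

Split: [26, 24, 6, 28, 46, 2, 39, 30] -> [26, 24, 6, 28] and [46, 2, 39, 30]
  Split: [26, 24, 6, 28] -> [26, 24] and [6, 28]
    Split: [26, 24] -> [26] and [24]
    Merge: [26] + [24] -> [24, 26]
    Split: [6, 28] -> [6] and [28]
    Merge: [6] + [28] -> [6, 28]
  Merge: [24, 26] + [6, 28] -> [6, 24, 26, 28]
  Split: [46, 2, 39, 30] -> [46, 2] and [39, 30]
    Split: [46, 2] -> [46] and [2]
    Merge: [46] + [2] -> [2, 46]
    Split: [39, 30] -> [39] and [30]
    Merge: [39] + [30] -> [30, 39]
  Merge: [2, 46] + [30, 39] -> [2, 30, 39, 46]
Merge: [6, 24, 26, 28] + [2, 30, 39, 46] -> [2, 6, 24, 26, 28, 30, 39, 46]

Final sorted array: [2, 6, 24, 26, 28, 30, 39, 46]

The merge sort proceeds by recursively splitting the array and merging sorted halves.
After all merges, the sorted array is [2, 6, 24, 26, 28, 30, 39, 46].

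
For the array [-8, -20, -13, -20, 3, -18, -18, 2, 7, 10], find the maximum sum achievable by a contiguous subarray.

Using Kadane's algorithm on [-8, -20, -13, -20, 3, -18, -18, 2, 7, 10]:

Scanning through the array:
Position 1 (value -20): max_ending_here = -20, max_so_far = -8
Position 2 (value -13): max_ending_here = -13, max_so_far = -8
Position 3 (value -20): max_ending_here = -20, max_so_far = -8
Position 4 (value 3): max_ending_here = 3, max_so_far = 3
Position 5 (value -18): max_ending_here = -15, max_so_far = 3
Position 6 (value -18): max_ending_here = -18, max_so_far = 3
Position 7 (value 2): max_ending_here = 2, max_so_far = 3
Position 8 (value 7): max_ending_here = 9, max_so_far = 9
Position 9 (value 10): max_ending_here = 19, max_so_far = 19

Maximum subarray: [2, 7, 10]
Maximum sum: 19

The maximum subarray is [2, 7, 10] with sum 19. This subarray runs from index 7 to index 9.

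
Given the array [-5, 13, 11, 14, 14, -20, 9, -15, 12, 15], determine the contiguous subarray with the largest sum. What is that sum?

Using Kadane's algorithm on [-5, 13, 11, 14, 14, -20, 9, -15, 12, 15]:

Scanning through the array:
Position 1 (value 13): max_ending_here = 13, max_so_far = 13
Position 2 (value 11): max_ending_here = 24, max_so_far = 24
Position 3 (value 14): max_ending_here = 38, max_so_far = 38
Position 4 (value 14): max_ending_here = 52, max_so_far = 52
Position 5 (value -20): max_ending_here = 32, max_so_far = 52
Position 6 (value 9): max_ending_here = 41, max_so_far = 52
Position 7 (value -15): max_ending_here = 26, max_so_far = 52
Position 8 (value 12): max_ending_here = 38, max_so_far = 52
Position 9 (value 15): max_ending_here = 53, max_so_far = 53

Maximum subarray: [13, 11, 14, 14, -20, 9, -15, 12, 15]
Maximum sum: 53

The maximum subarray is [13, 11, 14, 14, -20, 9, -15, 12, 15] with sum 53. This subarray runs from index 1 to index 9.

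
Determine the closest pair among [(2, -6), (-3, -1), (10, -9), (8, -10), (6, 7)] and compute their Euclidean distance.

Computing all pairwise distances among 5 points:

d((2, -6), (-3, -1)) = 7.0711
d((2, -6), (10, -9)) = 8.544
d((2, -6), (8, -10)) = 7.2111
d((2, -6), (6, 7)) = 13.6015
d((-3, -1), (10, -9)) = 15.2643
d((-3, -1), (8, -10)) = 14.2127
d((-3, -1), (6, 7)) = 12.0416
d((10, -9), (8, -10)) = 2.2361 <-- minimum
d((10, -9), (6, 7)) = 16.4924
d((8, -10), (6, 7)) = 17.1172

Closest pair: (10, -9) and (8, -10) with distance 2.2361

The closest pair is (10, -9) and (8, -10) with Euclidean distance 2.2361. For 5 points, brute-force pairwise comparison is shown above. For large n, the divide-and-conquer algorithm (sort by x, recurse on halves, check the dividing strip) achieves O(n log n).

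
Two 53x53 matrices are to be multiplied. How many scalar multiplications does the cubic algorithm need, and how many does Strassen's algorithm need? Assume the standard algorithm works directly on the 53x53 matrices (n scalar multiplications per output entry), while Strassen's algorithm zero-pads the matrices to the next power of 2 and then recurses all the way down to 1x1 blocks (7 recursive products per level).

Matrix multiplication for 53x53 matrices:

Strassen's algorithm requires power-of-2 dimensions. Pad 53x53 to 64x64 (next power of 2).

Standard algorithm: 53^3 = 148877 multiplications
Strassen's algorithm: 7^(log2(64)) = 7^6 = 117649 multiplications
Savings: 148877 - 117649 = 31228 multiplications

Standard: 148877 multiplications (53^3). Strassen: 117649 multiplications (7^6, after padding to 64x64). Strassen reduces 8 recursive multiplications to 7 at each level.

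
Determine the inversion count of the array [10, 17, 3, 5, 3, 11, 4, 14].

Finding inversions in [10, 17, 3, 5, 3, 11, 4, 14]:

(0, 2): arr[0]=10 > arr[2]=3
(0, 3): arr[0]=10 > arr[3]=5
(0, 4): arr[0]=10 > arr[4]=3
(0, 6): arr[0]=10 > arr[6]=4
(1, 2): arr[1]=17 > arr[2]=3
(1, 3): arr[1]=17 > arr[3]=5
(1, 4): arr[1]=17 > arr[4]=3
(1, 5): arr[1]=17 > arr[5]=11
(1, 6): arr[1]=17 > arr[6]=4
(1, 7): arr[1]=17 > arr[7]=14
(3, 4): arr[3]=5 > arr[4]=3
(3, 6): arr[3]=5 > arr[6]=4
(5, 6): arr[5]=11 > arr[6]=4

Total inversions: 13

The array has 13 inversion(s): (0,2), (0,3), (0,4), (0,6), (1,2), (1,3), (1,4), (1,5), (1,6), (1,7), (3,4), (3,6), (5,6). Each pair (i,j) satisfies i < j and arr[i] > arr[j].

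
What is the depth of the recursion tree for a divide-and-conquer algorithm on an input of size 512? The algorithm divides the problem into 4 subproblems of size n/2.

For divide and conquer with division factor 2:

Problem sizes at each level:
Level 0: 512
Level 1: 256
Level 2: 128
Level 3: 64
Level 4: 32
Level 5: 16
Level 6: 8
Level 7: 4
Level 8: 2
Level 9: 1

The root is level 0 and the size-1 base case is level 9 (the tree spans levels 0 through 9, i.e. 10 levels counting the root), so the depth is the number of divisions: log_2(512) = 9

The recursion tree depth is log_2(512) = 9. At each level, the problem size is divided by 2, so it takes 9 divisions to reduce to a base case of size 1. The algorithm makes 4 recursive calls at each level.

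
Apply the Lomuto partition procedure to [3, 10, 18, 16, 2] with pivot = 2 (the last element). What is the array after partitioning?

Lomuto partition with pivot = 2:

Initial array: [3, 10, 18, 16, 2]

arr[0]=3 > 2: no swap
arr[1]=10 > 2: no swap
arr[2]=18 > 2: no swap
arr[3]=16 > 2: no swap

Place pivot at position 0: [2, 10, 18, 16, 3]
Pivot position: 0

After partitioning with pivot 2, the array becomes [2, 10, 18, 16, 3]. The pivot is placed at index 0. All elements to the left of the pivot are <= 2, and all elements to the right are > 2.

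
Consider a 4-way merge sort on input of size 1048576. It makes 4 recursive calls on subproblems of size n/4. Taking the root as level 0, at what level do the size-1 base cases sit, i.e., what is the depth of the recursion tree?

For divide and conquer with division factor 4:

Problem sizes at each level:
Level 0: 1048576
Level 1: 262144
Level 2: 65536
Level 3: 16384
Level 4: 4096
Level 5: 1024
Level 6: 256
Level 7: 64
Level 8: 16
Level 9: 4
Level 10: 1

The root is level 0 and the size-1 base case is level 10 (the tree spans levels 0 through 10, i.e. 11 levels counting the root), so the depth is the number of divisions: log_4(1048576) = 10

The recursion tree depth is log_4(1048576) = 10. At each level, the problem size is divided by 4, so it takes 10 divisions to reduce to a base case of size 1. The algorithm makes 4 recursive calls at each level.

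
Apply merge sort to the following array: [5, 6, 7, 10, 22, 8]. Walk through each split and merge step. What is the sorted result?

Merge sort trace:

Split: [5, 6, 7, 10, 22, 8] -> [5, 6, 7] and [10, 22, 8]
  Split: [5, 6, 7] -> [5] and [6, 7]
    Split: [6, 7] -> [6] and [7]
    Merge: [6] + [7] -> [6, 7]
  Merge: [5] + [6, 7] -> [5, 6, 7]
  Split: [10, 22, 8] -> [10] and [22, 8]
    Split: [22, 8] -> [22] and [8]
    Merge: [22] + [8] -> [8, 22]
  Merge: [10] + [8, 22] -> [8, 10, 22]
Merge: [5, 6, 7] + [8, 10, 22] -> [5, 6, 7, 8, 10, 22]

Final sorted array: [5, 6, 7, 8, 10, 22]

The merge sort proceeds by recursively splitting the array and merging sorted halves.
After all merges, the sorted array is [5, 6, 7, 8, 10, 22].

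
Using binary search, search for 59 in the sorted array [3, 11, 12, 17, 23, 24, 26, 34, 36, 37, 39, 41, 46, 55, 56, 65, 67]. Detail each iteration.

Binary search for 59 in [3, 11, 12, 17, 23, 24, 26, 34, 36, 37, 39, 41, 46, 55, 56, 65, 67]:

lo=0, hi=16, mid=8, arr[mid]=36 -> 36 < 59, search right half
lo=9, hi=16, mid=12, arr[mid]=46 -> 46 < 59, search right half
lo=13, hi=16, mid=14, arr[mid]=56 -> 56 < 59, search right half
lo=15, hi=16, mid=15, arr[mid]=65 -> 65 > 59, search left half
lo=15 > hi=14, target 59 not found

Binary search determines that 59 is not in the array after 4 comparisons. The search space was exhausted without finding the target.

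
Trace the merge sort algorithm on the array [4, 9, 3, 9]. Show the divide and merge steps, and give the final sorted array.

Merge sort trace:

Split: [4, 9, 3, 9] -> [4, 9] and [3, 9]
  Split: [4, 9] -> [4] and [9]
  Merge: [4] + [9] -> [4, 9]
  Split: [3, 9] -> [3] and [9]
  Merge: [3] + [9] -> [3, 9]
Merge: [4, 9] + [3, 9] -> [3, 4, 9, 9]

Final sorted array: [3, 4, 9, 9]

The merge sort proceeds by recursively splitting the array and merging sorted halves.
After all merges, the sorted array is [3, 4, 9, 9].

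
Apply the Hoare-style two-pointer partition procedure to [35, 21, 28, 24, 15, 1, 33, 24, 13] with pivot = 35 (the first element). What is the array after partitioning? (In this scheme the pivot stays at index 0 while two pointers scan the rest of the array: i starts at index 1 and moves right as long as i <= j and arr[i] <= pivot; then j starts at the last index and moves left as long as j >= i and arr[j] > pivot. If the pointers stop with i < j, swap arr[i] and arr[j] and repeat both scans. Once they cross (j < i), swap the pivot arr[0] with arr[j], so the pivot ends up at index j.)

Hoare-style two-pointer partition with pivot = 35:

Initial array: [35, 21, 28, 24, 15, 1, 33, 24, 13]

Pointers start at i = 1, j = 8.
i ends at 9, j ends at 8: the pointers have crossed (j < i), so scanning stops.

Swap pivot arr[0] with arr[8] to place pivot at position 8: [13, 21, 28, 24, 15, 1, 33, 24, 35]
Pivot position: 8

After partitioning with pivot 35, the array becomes [13, 21, 28, 24, 15, 1, 33, 24, 35]. The pivot is placed at index 8. All elements to the left of the pivot are <= 35, and all elements to the right are > 35.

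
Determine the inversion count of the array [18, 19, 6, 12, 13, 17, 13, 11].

Finding inversions in [18, 19, 6, 12, 13, 17, 13, 11]:

(0, 2): arr[0]=18 > arr[2]=6
(0, 3): arr[0]=18 > arr[3]=12
(0, 4): arr[0]=18 > arr[4]=13
(0, 5): arr[0]=18 > arr[5]=17
(0, 6): arr[0]=18 > arr[6]=13
(0, 7): arr[0]=18 > arr[7]=11
(1, 2): arr[1]=19 > arr[2]=6
(1, 3): arr[1]=19 > arr[3]=12
(1, 4): arr[1]=19 > arr[4]=13
(1, 5): arr[1]=19 > arr[5]=17
(1, 6): arr[1]=19 > arr[6]=13
(1, 7): arr[1]=19 > arr[7]=11
(3, 7): arr[3]=12 > arr[7]=11
(4, 7): arr[4]=13 > arr[7]=11
(5, 6): arr[5]=17 > arr[6]=13
(5, 7): arr[5]=17 > arr[7]=11
(6, 7): arr[6]=13 > arr[7]=11

Total inversions: 17

The array has 17 inversion(s): (0,2), (0,3), (0,4), (0,5), (0,6), (0,7), (1,2), (1,3), (1,4), (1,5), (1,6), (1,7), (3,7), (4,7), (5,6), (5,7), (6,7). Each pair (i,j) satisfies i < j and arr[i] > arr[j].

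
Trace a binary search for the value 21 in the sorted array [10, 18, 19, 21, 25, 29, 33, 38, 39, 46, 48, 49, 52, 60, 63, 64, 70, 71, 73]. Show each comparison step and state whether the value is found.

Binary search for 21 in [10, 18, 19, 21, 25, 29, 33, 38, 39, 46, 48, 49, 52, 60, 63, 64, 70, 71, 73]:

lo=0, hi=18, mid=9, arr[mid]=46 -> 46 > 21, search left half
lo=0, hi=8, mid=4, arr[mid]=25 -> 25 > 21, search left half
lo=0, hi=3, mid=1, arr[mid]=18 -> 18 < 21, search right half
lo=2, hi=3, mid=2, arr[mid]=19 -> 19 < 21, search right half
lo=3, hi=3, mid=3, arr[mid]=21 -> Found target at index 3!

Binary search finds 21 at index 3 after 5 comparisons. The search repeatedly halves the search space by comparing with the middle element.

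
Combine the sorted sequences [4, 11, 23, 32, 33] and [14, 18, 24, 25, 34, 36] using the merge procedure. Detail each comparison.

Merging process:

Compare 4 vs 14: take 4 from left. Merged: [4]
Compare 11 vs 14: take 11 from left. Merged: [4, 11]
Compare 23 vs 14: take 14 from right. Merged: [4, 11, 14]
Compare 23 vs 18: take 18 from right. Merged: [4, 11, 14, 18]
Compare 23 vs 24: take 23 from left. Merged: [4, 11, 14, 18, 23]
Compare 32 vs 24: take 24 from right. Merged: [4, 11, 14, 18, 23, 24]
Compare 32 vs 25: take 25 from right. Merged: [4, 11, 14, 18, 23, 24, 25]
Compare 32 vs 34: take 32 from left. Merged: [4, 11, 14, 18, 23, 24, 25, 32]
Compare 33 vs 34: take 33 from left. Merged: [4, 11, 14, 18, 23, 24, 25, 32, 33]
Append remaining from right: [34, 36]. Merged: [4, 11, 14, 18, 23, 24, 25, 32, 33, 34, 36]

Final merged array: [4, 11, 14, 18, 23, 24, 25, 32, 33, 34, 36]
Total comparisons: 9

The merged array is [4, 11, 14, 18, 23, 24, 25, 32, 33, 34, 36], requiring 9 comparisons. The merge step runs in O(n) time where n is the total number of elements.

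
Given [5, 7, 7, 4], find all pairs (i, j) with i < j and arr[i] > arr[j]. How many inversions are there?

Finding inversions in [5, 7, 7, 4]:

(0, 3): arr[0]=5 > arr[3]=4
(1, 3): arr[1]=7 > arr[3]=4
(2, 3): arr[2]=7 > arr[3]=4

Total inversions: 3

The array has 3 inversion(s): (0,3), (1,3), (2,3). Each pair (i,j) satisfies i < j and arr[i] > arr[j].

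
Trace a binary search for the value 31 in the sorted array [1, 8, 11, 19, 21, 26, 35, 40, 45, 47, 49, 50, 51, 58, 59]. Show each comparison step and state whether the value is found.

Binary search for 31 in [1, 8, 11, 19, 21, 26, 35, 40, 45, 47, 49, 50, 51, 58, 59]:

lo=0, hi=14, mid=7, arr[mid]=40 -> 40 > 31, search left half
lo=0, hi=6, mid=3, arr[mid]=19 -> 19 < 31, search right half
lo=4, hi=6, mid=5, arr[mid]=26 -> 26 < 31, search right half
lo=6, hi=6, mid=6, arr[mid]=35 -> 35 > 31, search left half
lo=6 > hi=5, target 31 not found

Binary search determines that 31 is not in the array after 4 comparisons. The search space was exhausted without finding the target.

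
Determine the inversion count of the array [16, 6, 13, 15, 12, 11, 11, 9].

Finding inversions in [16, 6, 13, 15, 12, 11, 11, 9]:

(0, 1): arr[0]=16 > arr[1]=6
(0, 2): arr[0]=16 > arr[2]=13
(0, 3): arr[0]=16 > arr[3]=15
(0, 4): arr[0]=16 > arr[4]=12
(0, 5): arr[0]=16 > arr[5]=11
(0, 6): arr[0]=16 > arr[6]=11
(0, 7): arr[0]=16 > arr[7]=9
(2, 4): arr[2]=13 > arr[4]=12
(2, 5): arr[2]=13 > arr[5]=11
(2, 6): arr[2]=13 > arr[6]=11
(2, 7): arr[2]=13 > arr[7]=9
(3, 4): arr[3]=15 > arr[4]=12
(3, 5): arr[3]=15 > arr[5]=11
(3, 6): arr[3]=15 > arr[6]=11
(3, 7): arr[3]=15 > arr[7]=9
(4, 5): arr[4]=12 > arr[5]=11
(4, 6): arr[4]=12 > arr[6]=11
(4, 7): arr[4]=12 > arr[7]=9
(5, 7): arr[5]=11 > arr[7]=9
(6, 7): arr[6]=11 > arr[7]=9

Total inversions: 20

The array has 20 inversion(s): (0,1), (0,2), (0,3), (0,4), (0,5), (0,6), (0,7), (2,4), (2,5), (2,6), (2,7), (3,4), (3,5), (3,6), (3,7), (4,5), (4,6), (4,7), (5,7), (6,7). Each pair (i,j) satisfies i < j and arr[i] > arr[j].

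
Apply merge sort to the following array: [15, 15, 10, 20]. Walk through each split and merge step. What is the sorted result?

Merge sort trace:

Split: [15, 15, 10, 20] -> [15, 15] and [10, 20]
  Split: [15, 15] -> [15] and [15]
  Merge: [15] + [15] -> [15, 15]
  Split: [10, 20] -> [10] and [20]
  Merge: [10] + [20] -> [10, 20]
Merge: [15, 15] + [10, 20] -> [10, 15, 15, 20]

Final sorted array: [10, 15, 15, 20]

The merge sort proceeds by recursively splitting the array and merging sorted halves.
After all merges, the sorted array is [10, 15, 15, 20].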